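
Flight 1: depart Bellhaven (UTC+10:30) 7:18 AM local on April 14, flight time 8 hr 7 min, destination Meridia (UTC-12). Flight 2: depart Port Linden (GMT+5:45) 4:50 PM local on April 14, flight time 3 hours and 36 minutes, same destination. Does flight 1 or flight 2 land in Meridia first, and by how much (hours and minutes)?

Flight 1 in UTC: 7:18 AM − 10:30 = 8:48 PM on Apr 13.
+8 hours and 7 minutes → arrive 4:55 AM UTC on Apr 14.
Flight 2 in UTC: 4:50 PM − 5:45 = 11:05 AM on Apr 14.
+3 hours 36 minutes → arrive 2:41 PM UTC on Apr 14.
Flight 1 lands earlier by 9 hours 46 minutes.

the first, by 9 hours 46 minutes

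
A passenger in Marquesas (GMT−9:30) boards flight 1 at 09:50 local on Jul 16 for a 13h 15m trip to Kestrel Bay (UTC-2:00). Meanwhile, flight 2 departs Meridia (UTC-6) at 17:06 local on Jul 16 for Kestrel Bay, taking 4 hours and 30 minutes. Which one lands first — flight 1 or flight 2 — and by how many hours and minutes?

Flight 1 in UTC: 09:50 + 9:30 = 19:20 on Jul 16.
+13 hours 15 minutes → arrive 08:35 UTC on Jul 17.
Flight 2 in UTC: 17:06 + 6:00 = 23:06 on Jul 16.
+4 hours 30 minutes → arrive 03:36 UTC on Jul 17.
Flight 2 lands earlier by 4 hours 59 minutes.

the second, by 4 hours 59 minutes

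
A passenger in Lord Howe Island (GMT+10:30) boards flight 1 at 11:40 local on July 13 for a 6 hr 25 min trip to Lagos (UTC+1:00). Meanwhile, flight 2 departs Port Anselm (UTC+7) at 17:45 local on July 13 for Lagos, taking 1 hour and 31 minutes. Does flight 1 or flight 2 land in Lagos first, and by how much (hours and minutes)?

Flight 1 in UTC: 11:40 − 10:30 = 01:10 on Jul 13.
+6 hours and 25 minutes → arrive 07:35 UTC on Jul 13.
Flight 2 in UTC: 17:45 − 7:00 = 10:45 on Jul 13.
+1 hour and 31 minutes → arrive 12:16 UTC on Jul 13.
Flight 1 lands earlier by 4 hours 41 minutes.

the first, by 4 hours 41 minutes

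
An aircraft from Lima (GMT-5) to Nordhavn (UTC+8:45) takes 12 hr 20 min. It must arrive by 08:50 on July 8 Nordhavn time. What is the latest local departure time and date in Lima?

06:45 on July 7

Target arrival in UTC: 08:50 − 8:45 = 00:05 on Jul 8.
Subtract 12 hours 20 minutes → departure 11:45 UTC on Jul 7.
Lima is UTC−5:00: 11:45 − 5:00 = 06:45 on Jul 7.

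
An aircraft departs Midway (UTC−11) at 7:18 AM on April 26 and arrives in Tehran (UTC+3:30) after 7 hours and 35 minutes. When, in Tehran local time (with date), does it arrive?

Tehran is 14:30 ahead of Midway.
After 7 hours and 35 minutes it is 2:53 PM in Midway.
Shift by the zone difference: 2:53 PM + 14:30 = 5:23 AM on Apr 27 in Tehran.

5:23 AM on April 27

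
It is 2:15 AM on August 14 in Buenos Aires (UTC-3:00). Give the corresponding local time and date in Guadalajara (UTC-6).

In UTC: 2:15 AM + 3:00 = 5:15 AM on Aug 14.
Guadalajara is UTC−6:00: 5:15 AM − 6:00 = 11:15 PM on Aug 13.

11:15 PM on August 13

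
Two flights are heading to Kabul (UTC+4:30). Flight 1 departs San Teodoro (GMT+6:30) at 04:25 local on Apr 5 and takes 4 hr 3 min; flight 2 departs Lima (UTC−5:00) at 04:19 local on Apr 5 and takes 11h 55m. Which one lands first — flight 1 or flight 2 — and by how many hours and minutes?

the first, by 19 hours 16 minutes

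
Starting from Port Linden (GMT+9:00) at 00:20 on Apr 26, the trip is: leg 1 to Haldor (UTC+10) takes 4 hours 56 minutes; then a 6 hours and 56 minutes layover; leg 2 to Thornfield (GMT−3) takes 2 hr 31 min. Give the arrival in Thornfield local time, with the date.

02:43 on April 26

Convert departure to UTC: 00:20 − 9:00 = 15:20 UTC on Apr 25.
Add 4 hours and 56 minutes leg 1 → 20:16 UTC.
Add 6 hours 56 minutes layover in Haldor → 03:12 UTC (Apr 26).
Add 2 hours 31 minutes leg 2 → 05:43 UTC.
Thornfield is UTC−3:00, so local arrival = 05:43 − 3:00 = 02:43 on Apr 26.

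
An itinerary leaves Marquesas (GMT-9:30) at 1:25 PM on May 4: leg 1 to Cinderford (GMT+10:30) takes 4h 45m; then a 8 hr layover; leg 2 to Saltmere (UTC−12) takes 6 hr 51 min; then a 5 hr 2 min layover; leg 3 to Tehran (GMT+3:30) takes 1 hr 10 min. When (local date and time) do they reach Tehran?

4:13 AM on May 6

Convert departure to UTC: 1:25 PM + 9:30 = 10:55 PM UTC on May 4.
Add 4 hours and 45 minutes leg 1 → 3:40 AM UTC (May 5).
Add 8 hours layover in Cinderford → 11:40 AM UTC.
Add 6 hours and 51 minutes leg 2 → 6:31 PM UTC.
Add 5 hours 2 minutes layover in Saltmere → 11:33 PM UTC.
Add 1 hour 10 minutes leg 3 → 12:43 AM UTC (May 6).
Tehran is UTC+3:30, so local arrival = 12:43 AM + 3:30 = 4:13 AM on May 6.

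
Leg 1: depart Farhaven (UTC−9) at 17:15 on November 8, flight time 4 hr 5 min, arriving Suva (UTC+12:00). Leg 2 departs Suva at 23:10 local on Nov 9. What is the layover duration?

4 hours 50 minutes

Convert departure to UTC: 17:15 + 9:00 = 02:15 UTC on Nov 9.
Add 4 hours 5 minutes flight time → 06:20 UTC.
Suva is UTC+12:00, so local arrival = 06:20 + 12:00 = 18:20 on Nov 9.
Layover = 23:10 − 18:20 = 4 hours 50 minutes.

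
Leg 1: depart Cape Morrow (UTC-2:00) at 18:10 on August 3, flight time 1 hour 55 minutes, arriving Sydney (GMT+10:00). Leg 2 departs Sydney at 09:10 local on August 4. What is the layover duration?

Convert departure to UTC: 18:10 + 2:00 = 20:10 UTC on Aug 3.
Add 1 hour and 55 minutes flight time → 22:05 UTC.
Sydney is UTC+10:00, so local arrival = 22:05 + 10:00 = 08:05 on Aug 4.
Layover = 09:10 − 08:05 = 1 hour 5 minutes.

1 hour 5 minutes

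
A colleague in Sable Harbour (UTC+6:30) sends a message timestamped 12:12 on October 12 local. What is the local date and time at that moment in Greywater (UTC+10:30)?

In UTC: 12:12 − 6:30 = 05:42 on Oct 12.
Greywater is UTC+10:30: 05:42 + 10:30 = 16:12 on Oct 12.

16:12 on October 12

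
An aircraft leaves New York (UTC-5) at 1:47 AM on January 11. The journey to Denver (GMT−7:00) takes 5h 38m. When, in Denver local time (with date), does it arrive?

Denver is 2:00 behind New York.
After 5 hours 38 minutes it is 7:25 AM in New York.
Shift by the zone difference: 7:25 AM − 2:00 = 5:25 AM on Jan 11 in Denver.

5:25 AM on Jan 11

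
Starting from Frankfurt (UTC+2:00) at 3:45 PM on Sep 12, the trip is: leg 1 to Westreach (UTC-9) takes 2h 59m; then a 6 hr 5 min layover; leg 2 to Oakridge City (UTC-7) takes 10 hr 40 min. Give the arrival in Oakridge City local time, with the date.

Convert departure to UTC: 3:45 PM − 2:00 = 1:45 PM UTC on Sep 12.
Add 2 hours 59 minutes leg 1 → 4:44 PM UTC.
Add 6 hours 5 minutes layover in Westreach → 10:49 PM UTC.
Add 10 hours and 40 minutes leg 2 → 9:29 AM UTC (Sep 13).
Oakridge City is UTC−7:00, so local arrival = 9:29 AM − 7:00 = 2:29 AM on Sep 13.

2:29 AM on September 13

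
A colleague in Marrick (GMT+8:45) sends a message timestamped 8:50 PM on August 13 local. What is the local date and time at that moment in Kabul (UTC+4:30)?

4:35 PM on August 13

Kabul is 4:15 behind Marrick.
Shift by the zone difference: 8:50 PM − 4:15 = 4:35 PM on Aug 13 in Kabul.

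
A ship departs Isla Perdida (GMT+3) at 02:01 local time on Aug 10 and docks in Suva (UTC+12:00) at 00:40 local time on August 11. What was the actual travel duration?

Suva is 9:00 ahead of Isla Perdida.
Clock-face elapsed time (ignoring zones) is 22 hours 39 minutes.
Actual elapsed = 22 hours 39 minutes − 9:00 = 13 hours 39 minutes.

13 hours 39 minutes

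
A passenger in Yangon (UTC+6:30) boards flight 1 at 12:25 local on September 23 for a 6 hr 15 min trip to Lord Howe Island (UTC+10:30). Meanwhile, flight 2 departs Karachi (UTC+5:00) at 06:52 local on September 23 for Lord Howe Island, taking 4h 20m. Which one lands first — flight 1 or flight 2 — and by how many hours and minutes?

the second, by 5 hours 58 minutes

Flight 1 in UTC: 12:25 − 6:30 = 05:55 on Sep 23.
+6 hours and 15 minutes → arrive 12:10 UTC on Sep 23.
Flight 2 in UTC: 06:52 − 5:00 = 01:52 on Sep 23.
+4 hours 20 minutes → arrive 06:12 UTC on Sep 23.
Flight 2 lands earlier by 5 hours 58 minutes.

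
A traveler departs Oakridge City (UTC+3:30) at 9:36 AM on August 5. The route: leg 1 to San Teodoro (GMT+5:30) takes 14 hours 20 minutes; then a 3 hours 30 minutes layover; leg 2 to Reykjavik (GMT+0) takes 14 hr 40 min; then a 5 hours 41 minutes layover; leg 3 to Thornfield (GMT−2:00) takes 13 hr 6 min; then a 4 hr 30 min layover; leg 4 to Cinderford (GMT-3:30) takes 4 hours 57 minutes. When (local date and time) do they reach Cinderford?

Convert departure to UTC: 9:36 AM − 3:30 = 6:06 AM UTC on Aug 5.
Add 14 hours 20 minutes leg 1 → 8:26 PM UTC.
Add 3 hours and 30 minutes layover in San Teodoro → 11:56 PM UTC.
Add 14 hours 40 minutes leg 2 → 2:36 PM UTC (Aug 6).
Add 5 hours 41 minutes layover in Reykjavik → 8:17 PM UTC.
Add 13 hours and 6 minutes leg 3 → 9:23 AM UTC (Aug 7).
Add 4 hours 30 minutes layover in Thornfield → 1:53 PM UTC.
Add 4 hours and 57 minutes leg 4 → 6:50 PM UTC.
Cinderford is UTC−3:30, so local arrival = 6:50 PM − 3:30 = 3:20 PM on Aug 7.

3:20 PM on August 7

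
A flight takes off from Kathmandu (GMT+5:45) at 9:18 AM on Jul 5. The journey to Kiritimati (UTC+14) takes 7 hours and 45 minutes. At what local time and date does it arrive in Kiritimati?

Convert departure to UTC: 9:18 AM − 5:45 = 3:33 AM UTC on Jul 5.
Add 7 hours 45 minutes travel time → 11:18 AM UTC.
Kiritimati is UTC+14:00, so local arrival = 11:18 AM + 14:00 = 1:18 AM on Jul 6.

1:18 AM on Jul 6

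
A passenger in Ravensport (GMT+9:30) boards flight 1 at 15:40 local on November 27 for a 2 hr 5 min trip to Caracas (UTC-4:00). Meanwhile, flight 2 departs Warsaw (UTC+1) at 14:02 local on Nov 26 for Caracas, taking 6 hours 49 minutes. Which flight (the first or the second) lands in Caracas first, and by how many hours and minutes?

Flight 1 in UTC: 15:40 − 9:30 = 06:10 on Nov 27.
+2 hours 5 minutes → arrive 08:15 UTC on Nov 27.
Flight 2 in UTC: 14:02 − 1:00 = 13:02 on Nov 26.
+6 hours and 49 minutes → arrive 19:51 UTC on Nov 26.
Flight 2 lands earlier by 12 hours 24 minutes.

the second, by 12 hours 24 minutes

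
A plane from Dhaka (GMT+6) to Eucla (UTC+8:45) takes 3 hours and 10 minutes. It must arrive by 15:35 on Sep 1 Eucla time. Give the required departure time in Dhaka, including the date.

09:40 on Sep 1

Target arrival in UTC: 15:35 − 8:45 = 06:50 on Sep 1.
Subtract 3 hours and 10 minutes → departure 03:40 UTC on Sep 1.
Dhaka is UTC+6:00: 03:40 + 6:00 = 09:40 on Sep 1.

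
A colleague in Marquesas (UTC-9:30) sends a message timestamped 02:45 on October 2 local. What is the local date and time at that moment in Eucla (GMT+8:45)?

Eucla is 18:15 ahead of Marquesas.
Shift by the zone difference: 02:45 + 18:15 = 21:00 on Oct 2 in Eucla.

21:00 on October 2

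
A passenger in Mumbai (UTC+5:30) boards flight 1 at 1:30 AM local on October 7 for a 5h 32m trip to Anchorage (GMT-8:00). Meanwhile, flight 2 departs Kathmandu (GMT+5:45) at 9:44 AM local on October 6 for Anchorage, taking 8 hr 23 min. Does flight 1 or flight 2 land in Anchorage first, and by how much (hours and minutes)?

the second, by 13 hours 10 minutes

Flight 1 in UTC: 1:30 AM − 5:30 = 8:00 PM on Oct 6.
+5 hours and 32 minutes → arrive 1:32 AM UTC on Oct 7.
Flight 2 in UTC: 9:44 AM − 5:45 = 3:59 AM on Oct 6.
+8 hours and 23 minutes → arrive 12:22 PM UTC on Oct 6.
Flight 2 lands earlier by 13 hours 10 minutes.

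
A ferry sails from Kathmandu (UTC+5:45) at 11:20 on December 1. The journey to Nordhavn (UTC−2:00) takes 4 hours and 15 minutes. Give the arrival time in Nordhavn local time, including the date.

Convert departure to UTC: 11:20 − 5:45 = 05:35 UTC on Dec 1.
Add 4 hours 15 minutes travel time → 09:50 UTC.
Nordhavn is UTC−2:00, so local arrival = 09:50 − 2:00 = 07:50 on Dec 1.

07:50 on December 1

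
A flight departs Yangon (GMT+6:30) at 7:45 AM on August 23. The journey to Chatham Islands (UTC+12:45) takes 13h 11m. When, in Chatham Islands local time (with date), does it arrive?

Chatham Islands is 6:15 ahead of Yangon.
After 13 hours and 11 minutes it is 8:56 PM in Yangon.
Shift by the zone difference: 8:56 PM + 6:15 = 3:11 AM on Aug 24 in Chatham Islands.

3:11 AM on August 24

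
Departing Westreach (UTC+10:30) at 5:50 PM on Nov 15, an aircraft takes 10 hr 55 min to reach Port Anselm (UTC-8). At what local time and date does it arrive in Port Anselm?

10:15 AM on November 15

Convert departure to UTC: 5:50 PM − 10:30 = 7:20 AM UTC on Nov 15.
Add 10 hours and 55 minutes travel time → 6:15 PM UTC.
Port Anselm is UTC−8:00, so local arrival = 6:15 PM − 8:00 = 10:15 AM on Nov 15.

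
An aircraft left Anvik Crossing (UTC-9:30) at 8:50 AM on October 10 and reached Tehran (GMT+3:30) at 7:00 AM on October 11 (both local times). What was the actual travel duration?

Departure in UTC: 8:50 AM + 9:30 = 6:20 PM on Oct 10.
Arrival in UTC: 7:00 AM − 3:30 = 3:30 AM on Oct 11.
Elapsed = 3:30 AM − 6:20 PM (+1 day) = 9 hours 10 minutes.

9 hours 10 minutes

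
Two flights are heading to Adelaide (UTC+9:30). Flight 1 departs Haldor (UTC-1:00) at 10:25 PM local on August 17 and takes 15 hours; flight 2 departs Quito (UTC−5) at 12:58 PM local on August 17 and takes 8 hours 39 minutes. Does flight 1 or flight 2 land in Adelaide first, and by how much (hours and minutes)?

Flight 1 in UTC: 10:25 PM + 1:00 = 11:25 PM on Aug 17.
+15 hours → arrive 2:25 PM UTC on Aug 18.
Flight 2 in UTC: 12:58 PM + 5:00 = 5:58 PM on Aug 17.
+8 hours 39 minutes → arrive 2:37 AM UTC on Aug 18.
Flight 2 lands earlier by 11 hours 48 minutes.

the second, by 11 hours 48 minutes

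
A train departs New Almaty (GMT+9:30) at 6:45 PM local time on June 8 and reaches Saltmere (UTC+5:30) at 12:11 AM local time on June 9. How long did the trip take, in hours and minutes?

Departure in UTC: 6:45 PM − 9:30 = 9:15 AM on Jun 8.
Arrival in UTC: 12:11 AM − 5:30 = 6:41 PM on Jun 8.
Elapsed = 6:41 PM − 9:15 AM = 9 hours 26 minutes.

9 hours 26 minutes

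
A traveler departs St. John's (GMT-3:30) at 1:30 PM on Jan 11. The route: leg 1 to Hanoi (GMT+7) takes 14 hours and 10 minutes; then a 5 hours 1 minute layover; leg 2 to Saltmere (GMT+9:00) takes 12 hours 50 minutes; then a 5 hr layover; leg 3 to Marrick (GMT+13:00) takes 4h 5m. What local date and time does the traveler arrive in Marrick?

Convert departure to UTC: 1:30 PM + 3:30 = 5:00 PM UTC on Jan 11.
Add 14 hours 10 minutes leg 1 → 7:10 AM UTC (Jan 12).
Add 5 hours 1 minute layover in Hanoi → 12:11 PM UTC.
Add 12 hours and 50 minutes leg 2 → 1:01 AM UTC (Jan 13).
Add 5 hours layover in Saltmere → 6:01 AM UTC.
Add 4 hours 5 minutes leg 3 → 10:06 AM UTC.
Marrick is UTC+13:00, so local arrival = 10:06 AM + 13:00 = 11:06 PM on Jan 13.

11:06 PM on January 13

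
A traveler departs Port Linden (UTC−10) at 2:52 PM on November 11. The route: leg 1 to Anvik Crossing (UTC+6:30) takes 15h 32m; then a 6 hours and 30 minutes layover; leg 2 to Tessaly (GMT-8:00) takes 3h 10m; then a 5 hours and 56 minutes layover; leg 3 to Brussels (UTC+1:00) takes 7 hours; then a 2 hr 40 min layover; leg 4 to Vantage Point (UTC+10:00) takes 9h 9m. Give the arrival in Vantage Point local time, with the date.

Convert departure to UTC: 2:52 PM + 10:00 = 12:52 AM UTC on Nov 12.
Add 15 hours 32 minutes leg 1 → 4:24 PM UTC.
Add 6 hours 30 minutes layover in Anvik Crossing → 10:54 PM UTC.
Add 3 hours and 10 minutes leg 2 → 2:04 AM UTC (Nov 13).
Add 5 hours 56 minutes layover in Tessaly → 8:00 AM UTC.
Add 7 hours leg 3 → 3:00 PM UTC.
Add 2 hours 40 minutes layover in Brussels → 5:40 PM UTC.
Add 9 hours and 9 minutes leg 4 → 2:49 AM UTC (Nov 14).
Vantage Point is UTC+10:00, so local arrival = 2:49 AM + 10:00 = 12:49 PM on Nov 14.

12:49 PM on November 14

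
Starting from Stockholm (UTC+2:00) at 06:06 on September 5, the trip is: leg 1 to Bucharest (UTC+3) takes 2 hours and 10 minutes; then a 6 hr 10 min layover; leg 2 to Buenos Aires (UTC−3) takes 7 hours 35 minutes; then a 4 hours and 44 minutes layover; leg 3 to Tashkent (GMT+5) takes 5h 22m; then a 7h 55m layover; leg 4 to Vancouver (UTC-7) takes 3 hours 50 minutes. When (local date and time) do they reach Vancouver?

Convert departure to UTC: 06:06 − 2:00 = 04:06 UTC on Sep 5.
Add 2 hours and 10 minutes leg 1 → 06:16 UTC.
Add 6 hours and 10 minutes layover in Bucharest → 12:26 UTC.
Add 7 hours 35 minutes leg 2 → 20:01 UTC.
Add 4 hours 44 minutes layover in Buenos Aires → 00:45 UTC (Sep 6).
Add 5 hours and 22 minutes leg 3 → 06:07 UTC.
Add 7 hours 55 minutes layover in Tashkent → 14:02 UTC.
Add 3 hours 50 minutes leg 4 → 17:52 UTC.
Vancouver is UTC−7:00, so local arrival = 17:52 − 7:00 = 10:52 on Sep 6.

10:52 on September 6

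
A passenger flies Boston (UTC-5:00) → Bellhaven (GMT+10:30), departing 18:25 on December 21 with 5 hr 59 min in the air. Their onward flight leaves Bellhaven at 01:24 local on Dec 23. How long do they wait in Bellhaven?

9 hours 30 minutes

Convert departure to UTC: 18:25 + 5:00 = 23:25 UTC on Dec 21.
Add 5 hours and 59 minutes flight time → 05:24 UTC (Dec 22).
Bellhaven is UTC+10:30, so local arrival = 05:24 + 10:30 = 15:54 on Dec 22.
Layover = 01:24 − 15:54 (+1 day) = 9 hours 30 minutes.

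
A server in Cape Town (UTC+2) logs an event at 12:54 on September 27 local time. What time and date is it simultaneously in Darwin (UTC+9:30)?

In UTC: 12:54 − 2:00 = 10:54 on Sep 27.
Darwin is UTC+9:30: 10:54 + 9:30 = 20:24 on Sep 27.

20:24 on Sep 27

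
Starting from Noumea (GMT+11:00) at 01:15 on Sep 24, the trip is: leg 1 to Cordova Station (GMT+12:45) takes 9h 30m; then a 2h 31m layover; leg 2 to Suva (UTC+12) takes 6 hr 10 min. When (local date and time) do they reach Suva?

Convert departure to UTC: 01:15 − 11:00 = 14:15 UTC on Sep 23.
Add 9 hours and 30 minutes leg 1 → 23:45 UTC.
Add 2 hours 31 minutes layover in Cordova Station → 02:16 UTC (Sep 24).
Add 6 hours 10 minutes leg 2 → 08:26 UTC.
Suva is UTC+12:00, so local arrival = 08:26 + 12:00 = 20:26 on Sep 24.

20:26 on Sep 24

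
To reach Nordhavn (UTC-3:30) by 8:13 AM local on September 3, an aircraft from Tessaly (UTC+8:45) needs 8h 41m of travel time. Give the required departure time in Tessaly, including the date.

Target arrival in UTC: 8:13 AM + 3:30 = 11:43 AM on Sep 3.
Subtract 8 hours 41 minutes → departure 3:02 AM UTC on Sep 3.
Tessaly is UTC+8:45: 3:02 AM + 8:45 = 11:47 AM on Sep 3.

11:47 AM on September 3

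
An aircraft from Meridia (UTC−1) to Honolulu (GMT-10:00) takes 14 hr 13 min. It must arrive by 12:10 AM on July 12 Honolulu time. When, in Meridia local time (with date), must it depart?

Target arrival in UTC: 12:10 AM + 10:00 = 10:10 AM on Jul 12.
Subtract 14 hours 13 minutes → departure 7:57 PM UTC on Jul 11.
Meridia is UTC−1:00: 7:57 PM − 1:00 = 6:57 PM on Jul 11.

6:57 PM on July 11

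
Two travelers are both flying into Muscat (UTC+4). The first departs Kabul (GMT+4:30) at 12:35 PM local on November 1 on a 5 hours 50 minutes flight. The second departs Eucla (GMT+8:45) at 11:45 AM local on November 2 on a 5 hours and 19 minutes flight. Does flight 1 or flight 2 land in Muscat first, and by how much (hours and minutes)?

Flight 1 in UTC: 12:35 PM − 4:30 = 8:05 AM on Nov 1.
+5 hours and 50 minutes → arrive 1:55 PM UTC on Nov 1.
Flight 2 in UTC: 11:45 AM − 8:45 = 3:00 AM on Nov 2.
+5 hours 19 minutes → arrive 8:19 AM UTC on Nov 2.
Flight 1 lands earlier by 18 hours 24 minutes.

the first, by 18 hours 24 minutes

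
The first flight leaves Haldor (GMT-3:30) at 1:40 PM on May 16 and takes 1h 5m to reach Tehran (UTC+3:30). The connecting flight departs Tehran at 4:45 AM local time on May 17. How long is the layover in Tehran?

Convert departure to UTC: 1:40 PM + 3:30 = 5:10 PM UTC on May 16.
Add 1 hour and 5 minutes flight time → 6:15 PM UTC.
Tehran is UTC+3:30, so local arrival = 6:15 PM + 3:30 = 9:45 PM on May 16.
Layover = 4:45 AM − 9:45 PM (+1 day) = 7 hours.

7 hours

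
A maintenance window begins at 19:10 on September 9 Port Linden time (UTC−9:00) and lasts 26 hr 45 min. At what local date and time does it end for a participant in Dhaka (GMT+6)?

12:55 on September 11

Convert start to UTC: 19:10 + 9:00 = 04:10 UTC on Sep 10.
Add 26 hours 45 minutes duration → 06:55 UTC (Sep 11).
Dhaka is UTC+6:00, so local end time = 06:55 + 6:00 = 12:55 on Sep 11.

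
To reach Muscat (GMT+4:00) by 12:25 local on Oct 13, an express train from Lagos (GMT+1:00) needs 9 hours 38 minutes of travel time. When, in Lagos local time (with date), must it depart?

Target arrival in UTC: 12:25 − 4:00 = 08:25 on Oct 13.
Subtract 9 hours 38 minutes → departure 22:47 UTC on Oct 12.
Lagos is UTC+1:00: 22:47 + 1:00 = 23:47 on Oct 12.

23:47 on Oct 12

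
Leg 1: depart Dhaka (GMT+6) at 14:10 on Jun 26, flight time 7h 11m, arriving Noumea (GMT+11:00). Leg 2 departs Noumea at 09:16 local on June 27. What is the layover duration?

6 hours 55 minutes

Convert departure to UTC: 14:10 − 6:00 = 08:10 UTC on Jun 26.
Add 7 hours and 11 minutes flight time → 15:21 UTC.
Noumea is UTC+11:00, so local arrival = 15:21 + 11:00 = 02:21 on Jun 27.
Layover = 09:16 − 02:21 = 6 hours 55 minutes.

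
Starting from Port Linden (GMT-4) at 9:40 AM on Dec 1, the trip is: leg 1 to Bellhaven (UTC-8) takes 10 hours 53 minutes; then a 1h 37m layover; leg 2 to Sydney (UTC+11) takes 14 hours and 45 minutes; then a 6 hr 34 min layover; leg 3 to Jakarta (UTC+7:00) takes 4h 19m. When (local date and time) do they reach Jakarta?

10:48 AM on December 3

Convert departure to UTC: 9:40 AM + 4:00 = 1:40 PM UTC on Dec 1.
Add 10 hours and 53 minutes leg 1 → 12:33 AM UTC (Dec 2).
Add 1 hour 37 minutes layover in Bellhaven → 2:10 AM UTC.
Add 14 hours 45 minutes leg 2 → 4:55 PM UTC.
Add 6 hours 34 minutes layover in Sydney → 11:29 PM UTC.
Add 4 hours and 19 minutes leg 3 → 3:48 AM UTC (Dec 3).
Jakarta is UTC+7:00, so local arrival = 3:48 AM + 7:00 = 10:48 AM on Dec 3.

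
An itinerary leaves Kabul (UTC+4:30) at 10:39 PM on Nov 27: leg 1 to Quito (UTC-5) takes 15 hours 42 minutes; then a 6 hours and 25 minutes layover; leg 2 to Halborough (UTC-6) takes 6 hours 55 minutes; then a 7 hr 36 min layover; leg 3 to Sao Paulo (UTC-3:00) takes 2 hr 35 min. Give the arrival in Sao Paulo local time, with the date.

6:22 AM on Nov 29

Convert departure to UTC: 10:39 PM − 4:30 = 6:09 PM UTC on Nov 27.
Add 15 hours and 42 minutes leg 1 → 9:51 AM UTC (Nov 28).
Add 6 hours and 25 minutes layover in Quito → 4:16 PM UTC.
Add 6 hours 55 minutes leg 2 → 11:11 PM UTC.
Add 7 hours and 36 minutes layover in Halborough → 6:47 AM UTC (Nov 29).
Add 2 hours 35 minutes leg 3 → 9:22 AM UTC.
Sao Paulo is UTC−3:00, so local arrival = 9:22 AM − 3:00 = 6:22 AM on Nov 29.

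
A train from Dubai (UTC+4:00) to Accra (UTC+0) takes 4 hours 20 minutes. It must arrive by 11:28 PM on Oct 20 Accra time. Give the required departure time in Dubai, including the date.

Target arrival is already UTC: 11:28 PM on Oct 20.
Subtract 4 hours and 20 minutes → departure 7:08 PM UTC on Oct 20.
Dubai is UTC+4:00: 7:08 PM + 4:00 = 11:08 PM on Oct 20.

11:08 PM on October 20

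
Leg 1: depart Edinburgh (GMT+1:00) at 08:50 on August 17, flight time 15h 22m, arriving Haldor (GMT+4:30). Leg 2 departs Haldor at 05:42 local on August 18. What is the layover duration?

2 hours

Convert departure to UTC: 08:50 − 1:00 = 07:50 UTC on Aug 17.
Add 15 hours 22 minutes flight time → 23:12 UTC.
Haldor is UTC+4:30, so local arrival = 23:12 + 4:30 = 03:42 on Aug 18.
Layover = 05:42 − 03:42 = 2 hours.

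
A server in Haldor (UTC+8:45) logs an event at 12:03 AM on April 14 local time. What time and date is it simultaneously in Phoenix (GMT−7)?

Phoenix is 15:45 behind Haldor.
Shift by the zone difference: 12:03 AM − 15:45 = 8:18 AM on Apr 13 in Phoenix.

8:18 AM on April 13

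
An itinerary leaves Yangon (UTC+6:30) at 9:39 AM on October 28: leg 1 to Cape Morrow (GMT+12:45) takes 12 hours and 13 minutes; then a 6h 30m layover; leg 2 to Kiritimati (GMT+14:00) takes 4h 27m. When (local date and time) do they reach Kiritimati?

4:19 PM on October 29

Convert departure to UTC: 9:39 AM − 6:30 = 3:09 AM UTC on Oct 28.
Add 12 hours and 13 minutes leg 1 → 3:22 PM UTC.
Add 6 hours and 30 minutes layover in Cape Morrow → 9:52 PM UTC.
Add 4 hours 27 minutes leg 2 → 2:19 AM UTC (Oct 29).
Kiritimati is UTC+14:00, so local arrival = 2:19 AM + 14:00 = 4:19 PM on Oct 29.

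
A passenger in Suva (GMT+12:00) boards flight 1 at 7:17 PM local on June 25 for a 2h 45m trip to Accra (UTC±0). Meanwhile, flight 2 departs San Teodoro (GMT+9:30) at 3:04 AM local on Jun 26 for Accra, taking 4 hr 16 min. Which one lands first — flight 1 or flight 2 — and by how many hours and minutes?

Flight 1 in UTC: 7:17 PM − 12:00 = 7:17 AM on Jun 25.
+2 hours 45 minutes → arrive 10:02 AM UTC on Jun 25.
Flight 2 in UTC: 3:04 AM − 9:30 = 5:34 PM on Jun 25.
+4 hours and 16 minutes → arrive 9:50 PM UTC on Jun 25.
Flight 1 lands earlier by 11 hours 48 minutes.

the first, by 11 hours 48 minutes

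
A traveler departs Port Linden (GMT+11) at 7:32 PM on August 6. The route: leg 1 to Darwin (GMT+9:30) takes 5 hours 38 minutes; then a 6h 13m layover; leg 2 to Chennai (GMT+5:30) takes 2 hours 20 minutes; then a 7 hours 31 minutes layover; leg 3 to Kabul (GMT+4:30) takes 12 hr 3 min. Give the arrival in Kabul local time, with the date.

Convert departure to UTC: 7:32 PM − 11:00 = 8:32 AM UTC on Aug 6.
Add 5 hours 38 minutes leg 1 → 2:10 PM UTC.
Add 6 hours and 13 minutes layover in Darwin → 8:23 PM UTC.
Add 2 hours and 20 minutes leg 2 → 10:43 PM UTC.
Add 7 hours 31 minutes layover in Chennai → 6:14 AM UTC (Aug 7).
Add 12 hours 3 minutes leg 3 → 6:17 PM UTC.
Kabul is UTC+4:30, so local arrival = 6:17 PM + 4:30 = 10:47 PM on Aug 7.

10:47 PM on August 7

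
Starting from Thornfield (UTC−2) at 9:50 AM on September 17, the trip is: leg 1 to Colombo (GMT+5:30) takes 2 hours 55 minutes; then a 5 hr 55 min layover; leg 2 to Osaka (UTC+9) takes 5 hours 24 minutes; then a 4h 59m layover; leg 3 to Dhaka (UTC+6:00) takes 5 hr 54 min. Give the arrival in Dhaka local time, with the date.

Convert departure to UTC: 9:50 AM + 2:00 = 11:50 AM UTC on Sep 17.
Add 2 hours and 55 minutes leg 1 → 2:45 PM UTC.
Add 5 hours and 55 minutes layover in Colombo → 8:40 PM UTC.
Add 5 hours and 24 minutes leg 2 → 2:04 AM UTC (Sep 18).
Add 4 hours and 59 minutes layover in Osaka → 7:03 AM UTC.
Add 5 hours and 54 minutes leg 3 → 12:57 PM UTC.
Dhaka is UTC+6:00, so local arrival = 12:57 PM + 6:00 = 6:57 PM on Sep 18.

6:57 PM on September 18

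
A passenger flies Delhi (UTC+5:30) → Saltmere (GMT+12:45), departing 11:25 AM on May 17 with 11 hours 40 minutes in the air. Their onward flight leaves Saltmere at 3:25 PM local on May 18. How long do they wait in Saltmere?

Convert departure to UTC: 11:25 AM − 5:30 = 5:55 AM UTC on May 17.
Add 11 hours and 40 minutes flight time → 5:35 PM UTC.
Saltmere is UTC+12:45, so local arrival = 5:35 PM + 12:45 = 6:20 AM on May 18.
Layover = 3:25 PM − 6:20 AM = 9 hours 5 minutes.

9 hours 5 minutes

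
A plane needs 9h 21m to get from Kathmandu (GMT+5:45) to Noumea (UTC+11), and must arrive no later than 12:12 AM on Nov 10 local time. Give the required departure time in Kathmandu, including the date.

9:36 AM on November 9

Target arrival in UTC: 12:12 AM − 11:00 = 1:12 PM on Nov 9.
Subtract 9 hours and 21 minutes → departure 3:51 AM UTC on Nov 9.
Kathmandu is UTC+5:45: 3:51 AM + 5:45 = 9:36 AM on Nov 9.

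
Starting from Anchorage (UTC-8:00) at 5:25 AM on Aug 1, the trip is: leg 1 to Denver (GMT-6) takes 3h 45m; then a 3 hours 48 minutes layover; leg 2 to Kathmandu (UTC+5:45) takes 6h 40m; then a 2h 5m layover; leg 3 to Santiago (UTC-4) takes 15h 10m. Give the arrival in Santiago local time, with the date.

4:53 PM on August 2

Convert departure to UTC: 5:25 AM + 8:00 = 1:25 PM UTC on Aug 1.
Add 3 hours and 45 minutes leg 1 → 5:10 PM UTC.
Add 3 hours 48 minutes layover in Denver → 8:58 PM UTC.
Add 6 hours and 40 minutes leg 2 → 3:38 AM UTC (Aug 2).
Add 2 hours 5 minutes layover in Kathmandu → 5:43 AM UTC.
Add 15 hours and 10 minutes leg 3 → 8:53 PM UTC.
Santiago is UTC−4:00, so local arrival = 8:53 PM − 4:00 = 4:53 PM on Aug 2.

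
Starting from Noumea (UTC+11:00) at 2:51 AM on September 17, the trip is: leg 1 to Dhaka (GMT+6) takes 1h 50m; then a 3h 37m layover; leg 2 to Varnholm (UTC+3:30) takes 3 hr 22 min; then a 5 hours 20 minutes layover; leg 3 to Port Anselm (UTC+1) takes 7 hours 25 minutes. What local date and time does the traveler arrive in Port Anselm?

2:25 PM on September 17

Convert departure to UTC: 2:51 AM − 11:00 = 3:51 PM UTC on Sep 16.
Add 1 hour 50 minutes leg 1 → 5:41 PM UTC.
Add 3 hours and 37 minutes layover in Dhaka → 9:18 PM UTC.
Add 3 hours 22 minutes leg 2 → 12:40 AM UTC (Sep 17).
Add 5 hours 20 minutes layover in Varnholm → 6:00 AM UTC.
Add 7 hours 25 minutes leg 3 → 1:25 PM UTC.
Port Anselm is UTC+1:00, so local arrival = 1:25 PM + 1:00 = 2:25 PM on Sep 17.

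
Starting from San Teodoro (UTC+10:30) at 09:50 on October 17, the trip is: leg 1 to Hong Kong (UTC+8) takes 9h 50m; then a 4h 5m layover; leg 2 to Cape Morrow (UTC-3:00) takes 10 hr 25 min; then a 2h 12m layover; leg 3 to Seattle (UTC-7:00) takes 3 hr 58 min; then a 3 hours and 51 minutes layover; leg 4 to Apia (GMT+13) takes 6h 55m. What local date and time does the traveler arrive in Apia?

Convert departure to UTC: 09:50 − 10:30 = 23:20 UTC on Oct 16.
Add 9 hours and 50 minutes leg 1 → 09:10 UTC (Oct 17).
Add 4 hours 5 minutes layover in Hong Kong → 13:15 UTC.
Add 10 hours and 25 minutes leg 2 → 23:40 UTC.
Add 2 hours 12 minutes layover in Cape Morrow → 01:52 UTC (Oct 18).
Add 3 hours 58 minutes leg 3 → 05:50 UTC.
Add 3 hours and 51 minutes layover in Seattle → 09:41 UTC.
Add 6 hours 55 minutes leg 4 → 16:36 UTC.
Apia is UTC+13:00, so local arrival = 16:36 + 13:00 = 05:36 on Oct 19.

05:36 on Oct 19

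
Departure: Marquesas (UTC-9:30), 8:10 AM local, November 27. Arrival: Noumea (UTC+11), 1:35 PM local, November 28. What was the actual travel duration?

8 hours 55 minutes

Noumea is 20:30 ahead of Marquesas.
Clock-face elapsed time (ignoring zones) is 29 hours 25 minutes.
Actual elapsed = 29 hours 25 minutes − 20:30 = 8 hours 55 minutes.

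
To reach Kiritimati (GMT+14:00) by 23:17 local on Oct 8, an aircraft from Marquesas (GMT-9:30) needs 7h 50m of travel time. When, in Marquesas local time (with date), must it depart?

Target arrival in UTC: 23:17 − 14:00 = 09:17 on Oct 8.
Subtract 7 hours 50 minutes → departure 01:27 UTC on Oct 8.
Marquesas is UTC−9:30: 01:27 − 9:30 = 15:57 on Oct 7.

15:57 on October 7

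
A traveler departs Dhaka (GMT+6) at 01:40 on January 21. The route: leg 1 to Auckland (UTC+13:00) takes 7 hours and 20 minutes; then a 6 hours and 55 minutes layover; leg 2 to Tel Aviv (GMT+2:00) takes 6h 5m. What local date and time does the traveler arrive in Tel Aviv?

Convert departure to UTC: 01:40 − 6:00 = 19:40 UTC on Jan 20.
Add 7 hours and 20 minutes leg 1 → 03:00 UTC (Jan 21).
Add 6 hours 55 minutes layover in Auckland → 09:55 UTC.
Add 6 hours and 5 minutes leg 2 → 16:00 UTC.
Tel Aviv is UTC+2:00, so local arrival = 16:00 + 2:00 = 18:00 on Jan 21.

18:00 on Jan 21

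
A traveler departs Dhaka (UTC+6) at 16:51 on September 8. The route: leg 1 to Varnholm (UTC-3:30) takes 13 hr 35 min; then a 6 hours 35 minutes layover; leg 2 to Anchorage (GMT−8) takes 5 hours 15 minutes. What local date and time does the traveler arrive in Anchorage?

04:16 on September 9

Convert departure to UTC: 16:51 − 6:00 = 10:51 UTC on Sep 8.
Add 13 hours and 35 minutes leg 1 → 00:26 UTC (Sep 9).
Add 6 hours and 35 minutes layover in Varnholm → 07:01 UTC.
Add 5 hours and 15 minutes leg 2 → 12:16 UTC.
Anchorage is UTC−8:00, so local arrival = 12:16 − 8:00 = 04:16 on Sep 9.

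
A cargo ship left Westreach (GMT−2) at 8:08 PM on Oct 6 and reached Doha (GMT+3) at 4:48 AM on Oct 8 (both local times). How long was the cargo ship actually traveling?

27 hours 40 minutes

Departure in UTC: 8:08 PM + 2:00 = 10:08 PM on Oct 6.
Arrival in UTC: 4:48 AM − 3:00 = 1:48 AM on Oct 8.
Elapsed = 1:48 AM − 10:08 PM (+2 days) = 27 hours 40 minutes.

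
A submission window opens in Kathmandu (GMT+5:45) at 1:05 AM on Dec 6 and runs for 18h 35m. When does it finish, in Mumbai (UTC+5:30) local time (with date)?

Mumbai is 0:15 behind Kathmandu.
After 18 hours and 35 minutes it is 7:40 PM in Kathmandu.
Shift by the zone difference: 7:40 PM − 0:15 = 7:25 PM on Dec 6 in Mumbai.

7:25 PM on December 6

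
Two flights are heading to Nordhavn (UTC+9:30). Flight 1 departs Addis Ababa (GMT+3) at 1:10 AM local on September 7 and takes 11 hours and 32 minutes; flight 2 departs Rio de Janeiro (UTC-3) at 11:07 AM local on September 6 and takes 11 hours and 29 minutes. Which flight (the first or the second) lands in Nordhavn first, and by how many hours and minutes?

Flight 1 in UTC: 1:10 AM − 3:00 = 10:10 PM on Sep 6.
+11 hours 32 minutes → arrive 9:42 AM UTC on Sep 7.
Flight 2 in UTC: 11:07 AM + 3:00 = 2:07 PM on Sep 6.
+11 hours 29 minutes → arrive 1:36 AM UTC on Sep 7.
Flight 2 lands earlier by 8 hours 6 minutes.

the second, by 8 hours 6 minutes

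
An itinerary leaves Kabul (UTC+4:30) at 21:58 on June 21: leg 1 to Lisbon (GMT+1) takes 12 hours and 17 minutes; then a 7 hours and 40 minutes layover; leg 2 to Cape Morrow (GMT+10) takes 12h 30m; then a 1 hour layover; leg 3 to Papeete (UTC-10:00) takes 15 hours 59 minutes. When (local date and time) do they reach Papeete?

08:54 on Jun 23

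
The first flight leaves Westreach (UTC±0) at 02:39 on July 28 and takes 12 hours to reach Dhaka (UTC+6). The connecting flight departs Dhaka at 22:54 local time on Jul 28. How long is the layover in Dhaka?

Westreach is at UTC+0, so departure is already 02:39 UTC on Jul 28.
Add 12 hours flight time → 14:39 UTC.
Dhaka is UTC+6:00, so local arrival = 14:39 + 6:00 = 20:39 on Jul 28.
Layover = 22:54 − 20:39 = 2 hours 15 minutes.

2 hours 15 minutes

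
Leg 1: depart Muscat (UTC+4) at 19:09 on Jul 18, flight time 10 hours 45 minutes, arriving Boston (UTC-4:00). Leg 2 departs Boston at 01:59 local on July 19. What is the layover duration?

4 hours 5 minutes

Convert departure to UTC: 19:09 − 4:00 = 15:09 UTC on Jul 18.
Add 10 hours 45 minutes flight time → 01:54 UTC (Jul 19).
Boston is UTC−4:00, so local arrival = 01:54 − 4:00 = 21:54 on Jul 18.
Layover = 01:59 − 21:54 (+1 day) = 4 hours 5 minutes.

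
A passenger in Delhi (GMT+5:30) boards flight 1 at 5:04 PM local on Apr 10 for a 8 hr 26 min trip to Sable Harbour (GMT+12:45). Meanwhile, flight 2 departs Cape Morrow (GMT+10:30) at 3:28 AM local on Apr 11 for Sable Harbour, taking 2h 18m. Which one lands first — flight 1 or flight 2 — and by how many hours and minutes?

Flight 1 in UTC: 5:04 PM − 5:30 = 11:34 AM on Apr 10.
+8 hours and 26 minutes → arrive 8:00 PM UTC on Apr 10.
Flight 2 in UTC: 3:28 AM − 10:30 = 4:58 PM on Apr 10.
+2 hours 18 minutes → arrive 7:16 PM UTC on Apr 10.
Flight 2 lands earlier by 44 minutes.

the second, by 44 minutes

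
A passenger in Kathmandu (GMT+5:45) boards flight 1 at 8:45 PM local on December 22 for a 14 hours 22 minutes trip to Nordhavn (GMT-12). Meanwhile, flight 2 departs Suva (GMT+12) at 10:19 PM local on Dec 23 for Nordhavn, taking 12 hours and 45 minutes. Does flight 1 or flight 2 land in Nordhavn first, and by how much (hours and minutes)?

the first, by 17 hours 42 minutes

Flight 1 in UTC: 8:45 PM − 5:45 = 3:00 PM on Dec 22.
+14 hours and 22 minutes → arrive 5:22 AM UTC on Dec 23.
Flight 2 in UTC: 10:19 PM − 12:00 = 10:19 AM on Dec 23.
+12 hours 45 minutes → arrive 11:04 PM UTC on Dec 23.
Flight 1 lands earlier by 17 hours 42 minutes.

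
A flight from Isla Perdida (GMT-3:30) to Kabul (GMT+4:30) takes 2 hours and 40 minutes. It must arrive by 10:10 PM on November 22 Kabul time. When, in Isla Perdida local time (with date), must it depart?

11:30 AM on Nov 22

Target arrival in UTC: 10:10 PM − 4:30 = 5:40 PM on Nov 22.
Subtract 2 hours and 40 minutes → departure 3:00 PM UTC on Nov 22.
Isla Perdida is UTC−3:30: 3:00 PM − 3:30 = 11:30 AM on Nov 22.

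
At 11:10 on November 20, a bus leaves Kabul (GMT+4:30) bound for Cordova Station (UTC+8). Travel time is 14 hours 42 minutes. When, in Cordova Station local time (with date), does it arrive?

05:22 on Nov 21

Convert departure to UTC: 11:10 − 4:30 = 06:40 UTC on Nov 20.
Add 14 hours 42 minutes travel time → 21:22 UTC.
Cordova Station is UTC+8:00, so local arrival = 21:22 + 8:00 = 05:22 on Nov 21.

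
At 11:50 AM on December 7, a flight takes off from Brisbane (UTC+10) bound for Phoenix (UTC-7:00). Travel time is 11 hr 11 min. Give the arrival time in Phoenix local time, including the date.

6:01 AM on December 7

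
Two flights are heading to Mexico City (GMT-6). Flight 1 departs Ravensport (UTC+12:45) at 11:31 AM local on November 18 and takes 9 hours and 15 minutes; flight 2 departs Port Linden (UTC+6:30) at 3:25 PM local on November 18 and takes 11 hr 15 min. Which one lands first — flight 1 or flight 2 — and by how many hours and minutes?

the first, by 12 hours 9 minutes

Flight 1 in UTC: 11:31 AM − 12:45 = 10:46 PM on Nov 17.
+9 hours and 15 minutes → arrive 8:01 AM UTC on Nov 18.
Flight 2 in UTC: 3:25 PM − 6:30 = 8:55 AM on Nov 18.
+11 hours 15 minutes → arrive 8:10 PM UTC on Nov 18.
Flight 1 lands earlier by 12 hours 9 minutes.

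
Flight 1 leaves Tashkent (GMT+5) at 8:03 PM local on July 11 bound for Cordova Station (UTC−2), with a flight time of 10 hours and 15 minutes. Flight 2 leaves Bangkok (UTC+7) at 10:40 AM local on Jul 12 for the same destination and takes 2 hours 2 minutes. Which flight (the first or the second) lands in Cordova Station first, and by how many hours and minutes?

Flight 1 in UTC: 8:03 PM − 5:00 = 3:03 PM on Jul 11.
+10 hours 15 minutes → arrive 1:18 AM UTC on Jul 12.
Flight 2 in UTC: 10:40 AM − 7:00 = 3:40 AM on Jul 12.
+2 hours 2 minutes → arrive 5:42 AM UTC on Jul 12.
Flight 1 lands earlier by 4 hours 24 minutes.

the first, by 4 hours 24 minutes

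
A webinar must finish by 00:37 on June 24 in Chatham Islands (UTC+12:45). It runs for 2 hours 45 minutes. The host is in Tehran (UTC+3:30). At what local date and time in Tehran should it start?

Target end time in UTC: 00:37 − 12:45 = 11:52 on Jun 23.
Subtract 2 hours and 45 minutes → start 09:07 UTC on Jun 23.
Tehran is UTC+3:30: 09:07 + 3:30 = 12:37 on Jun 23.

12:37 on June 23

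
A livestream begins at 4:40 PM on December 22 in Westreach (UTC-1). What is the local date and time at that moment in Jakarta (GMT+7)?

In UTC: 4:40 PM + 1:00 = 5:40 PM on Dec 22.
Jakarta is UTC+7:00: 5:40 PM + 7:00 = 12:40 AM on Dec 23.

12:40 AM on December 23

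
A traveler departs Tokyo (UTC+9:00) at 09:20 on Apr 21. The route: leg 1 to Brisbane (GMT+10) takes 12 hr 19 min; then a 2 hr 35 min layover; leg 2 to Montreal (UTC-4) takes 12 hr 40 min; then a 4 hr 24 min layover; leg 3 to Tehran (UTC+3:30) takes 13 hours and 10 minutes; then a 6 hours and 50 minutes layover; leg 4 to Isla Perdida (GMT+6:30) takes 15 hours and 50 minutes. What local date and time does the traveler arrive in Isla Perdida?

Convert departure to UTC: 09:20 − 9:00 = 00:20 UTC on Apr 21.
Add 12 hours and 19 minutes leg 1 → 12:39 UTC.
Add 2 hours and 35 minutes layover in Brisbane → 15:14 UTC.
Add 12 hours and 40 minutes leg 2 → 03:54 UTC (Apr 22).
Add 4 hours 24 minutes layover in Montreal → 08:18 UTC.
Add 13 hours 10 minutes leg 3 → 21:28 UTC.
Add 6 hours and 50 minutes layover in Tehran → 04:18 UTC (Apr 23).
Add 15 hours 50 minutes leg 4 → 20:08 UTC.
Isla Perdida is UTC+6:30, so local arrival = 20:08 + 6:30 = 02:38 on Apr 24.

02:38 on Apr 24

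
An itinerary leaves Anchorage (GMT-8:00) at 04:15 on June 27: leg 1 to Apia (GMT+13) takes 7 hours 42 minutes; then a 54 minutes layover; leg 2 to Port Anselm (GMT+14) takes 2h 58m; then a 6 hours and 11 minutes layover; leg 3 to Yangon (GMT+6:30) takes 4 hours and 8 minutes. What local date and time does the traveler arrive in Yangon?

Convert departure to UTC: 04:15 + 8:00 = 12:15 UTC on Jun 27.
Add 7 hours and 42 minutes leg 1 → 19:57 UTC.
Add 54 minutes layover in Apia → 20:51 UTC.
Add 2 hours and 58 minutes leg 2 → 23:49 UTC.
Add 6 hours 11 minutes layover in Port Anselm → 06:00 UTC (Jun 28).
Add 4 hours and 8 minutes leg 3 → 10:08 UTC.
Yangon is UTC+6:30, so local arrival = 10:08 + 6:30 = 16:38 on Jun 28.

16:38 on Jun 28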